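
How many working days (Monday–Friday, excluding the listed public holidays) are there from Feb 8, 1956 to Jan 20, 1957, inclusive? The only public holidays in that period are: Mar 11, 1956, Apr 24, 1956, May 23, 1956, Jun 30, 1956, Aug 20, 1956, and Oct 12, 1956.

244 working days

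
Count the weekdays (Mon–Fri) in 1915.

1 January 1915 is a Friday.
The range spans 365 days (inclusive of both endpoints).
365 = 7 × 52 + 1, so there are 52 full weeks plus 1 extra day.
Each full week contributes 5 weekdays (Mon–Fri): 52 × 5 = 260.
The 1 extra day is Friday — 1 of them qualifies.
Total: 260 + 1 = 261.

261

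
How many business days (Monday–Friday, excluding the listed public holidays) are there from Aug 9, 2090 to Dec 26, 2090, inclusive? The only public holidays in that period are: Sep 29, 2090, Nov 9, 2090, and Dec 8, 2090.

Aug 9, 2090 is a Wednesday.
From Aug 9, 2090 to Dec 26, 2090 is 140 days inclusive.
140 = 7 × 20, so the span is exactly 20 full weeks.
Each full week contributes 5 weekdays (Mon–Fri): 20 × 5 = 100.
Holidays: Sep 29, 2090 (Fri); Nov 9, 2090 (Thu); Dec 8, 2090 (Fri).
All 3 holidays fall on weekdays, so subtract 3.
Business days: 100 − 3 = 97.

97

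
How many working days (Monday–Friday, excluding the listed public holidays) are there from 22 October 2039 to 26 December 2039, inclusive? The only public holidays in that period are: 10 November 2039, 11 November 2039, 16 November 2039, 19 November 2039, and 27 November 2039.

22 October 2039 is a Saturday.
That's 66 days from start to end, counting both.
66 = 7 × 9 + 3, so there are 9 full weeks plus 3 extra days.
Each full week contributes 5 weekdays (Mon–Fri): 9 × 5 = 45.
The 3 extra days are Saturday, Sunday, Monday — 1 of them qualifies.
Total: 45 + 1 = 46.
Holidays: 10 November 2039 (Thu); 11 November 2039 (Fri); 16 November 2039 (Wed); 19 November 2039 (Sat); 27 November 2039 (Sun).
3 of the 5 holidays fall on weekdays; the rest are weekends and were already excluded.
Business days: 46 − 3 = 43.

43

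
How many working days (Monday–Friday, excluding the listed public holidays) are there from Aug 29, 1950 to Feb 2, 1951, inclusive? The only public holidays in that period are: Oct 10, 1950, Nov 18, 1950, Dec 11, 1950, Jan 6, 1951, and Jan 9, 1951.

111

Aug 29, 1950 is a Tuesday.
From Aug 29, 1950 to Feb 2, 1951 is 158 days inclusive.
158 = 7 × 22 + 4, so there are 22 full weeks plus 4 extra days.
Each full week contributes 5 weekdays (Mon–Fri): 22 × 5 = 110.
The 4 extra days are Tue, Wed, Thu, Fri — 4 of them qualify.
Total: 110 + 4 = 114.
Holidays: Oct 10, 1950 (Tue); Nov 18, 1950 (Sat); Dec 11, 1950 (Mon); Jan 6, 1951 (Sat); Jan 9, 1951 (Tue).
3 of the 5 holidays fall on weekdays; the rest are weekends and were already excluded.
Business days: 114 − 3 = 111.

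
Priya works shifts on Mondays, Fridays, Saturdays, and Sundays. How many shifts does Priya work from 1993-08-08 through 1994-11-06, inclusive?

1993-08-08 is a Sunday.
That's 456 days from start to end, counting both.
456 = 7 × 65 + 1, so there are 65 full weeks plus 1 extra day.
Each full week contributes 4 days from the set (Mon, Fri, Sat, Sun): 65 × 4 = 260.
The 1 extra day is Sunday — 1 of them qualifies.
Total: 260 + 1 = 261.

261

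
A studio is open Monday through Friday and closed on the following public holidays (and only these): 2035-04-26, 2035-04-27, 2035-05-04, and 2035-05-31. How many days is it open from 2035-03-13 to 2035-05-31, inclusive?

54 working days

2035-03-13 is a Tuesday.
That's 80 days from start to end, counting both.
80 = 7 × 11 + 3, so there are 11 full weeks plus 3 extra days.
Each full week contributes 5 weekdays (Mon–Fri): 11 × 5 = 55.
The 3 extra days are Tue, Wed, Thu — 3 of them qualify.
Total: 55 + 3 = 58.
Holidays: 2035-04-26 (Thu); 2035-04-27 (Fri); 2035-05-04 (Fri); 2035-05-31 (Thu).
All 4 holidays fall on weekdays, so subtract 4.
Business days: 58 − 4 = 54.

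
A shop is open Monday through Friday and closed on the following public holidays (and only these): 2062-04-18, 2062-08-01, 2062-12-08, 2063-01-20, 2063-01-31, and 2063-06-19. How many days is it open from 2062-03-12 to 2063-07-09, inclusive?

2062-03-12 is a Sunday.
That's 485 days from start to end, counting both.
485 = 7 × 69 + 2, so there are 69 full weeks plus 2 extra days.
Each full week contributes 5 weekdays (Mon–Fri): 69 × 5 = 345.
The 2 extra days are Sun, Mon — 1 of them qualifies.
Total: 345 + 1 = 346.
Holidays: 2062-04-18 (Tue); 2062-08-01 (Tue); 2062-12-08 (Fri); 2063-01-20 (Sat); 2063-01-31 (Wed); 2063-06-19 (Tue).
5 of the 6 holidays fall on weekdays; the rest are weekends and were already excluded.
Business days: 346 − 5 = 341.

341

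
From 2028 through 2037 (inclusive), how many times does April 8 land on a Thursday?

1

Day of week of April 8 in each year:
2028: Sat, 2029: Sun, 2030: Mon, 2031: Tue, 2032: Thu ✓, 2033: Fri, 2034: Sat, 2035: Sun, 2036: Tue, 2037: Wed
Thursdays: 2032.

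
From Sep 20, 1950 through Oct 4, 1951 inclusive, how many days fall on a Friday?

Sep 20, 1950 is a Wednesday.
That's 380 days from start to end, counting both.
380 = 7 × 54 + 2, so there are 54 full weeks plus 2 extra days.
Each full week contributes one Friday: 54 so far.
The 2 extra days are Wed, Thu — none qualify.
Total: 54 + 0 = 54.

54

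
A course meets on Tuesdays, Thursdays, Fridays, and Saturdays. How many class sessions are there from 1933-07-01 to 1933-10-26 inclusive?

67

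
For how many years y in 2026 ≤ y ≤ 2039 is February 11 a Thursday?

2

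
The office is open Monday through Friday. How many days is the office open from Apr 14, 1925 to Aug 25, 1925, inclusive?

Apr 14, 1925 is a Tuesday.
The range spans 134 days (inclusive of both endpoints).
134 = 7 × 19 + 1, so there are 19 full weeks plus 1 extra day.
Each full week contributes 5 weekdays (Mon–Fri): 19 × 5 = 95.
The 1 extra day is Tue — 1 of them qualifies.
Total: 95 + 1 = 96.

96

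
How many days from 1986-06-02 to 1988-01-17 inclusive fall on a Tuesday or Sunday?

1986-06-02 is a Monday.
From 1986-06-02 to 1988-01-17 is 595 days inclusive.
595 = 7 × 85, so the span is exactly 85 full weeks.
Each full week contributes 2 days from the set (Tue, Sun): 85 × 2 = 170.

170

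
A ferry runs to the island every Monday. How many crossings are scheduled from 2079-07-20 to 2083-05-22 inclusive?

200

2079-07-20 is a Thursday.
The range spans 1403 days (inclusive of both endpoints).
1403 = 7 × 200 + 3, so there are 200 full weeks plus 3 extra days.
Each full week contributes one Monday: 200 so far.
The 3 extra days are Thursday, Friday, Saturday — none qualify.
Total: 200 + 0 = 200.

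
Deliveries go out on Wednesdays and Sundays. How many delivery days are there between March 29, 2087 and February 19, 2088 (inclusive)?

94

March 29, 2087 is a Saturday.
That's 328 days from start to end, counting both.
328 = 7 × 46 + 6, so there are 46 full weeks plus 6 extra days.
Each full week contributes 2 days from the set (Wed, Sun): 46 × 2 = 92.
The 6 extra days are Saturday, Sunday, Monday, Tuesday, Wednesday, Thursday — 2 of them qualify.
Total: 92 + 2 = 94.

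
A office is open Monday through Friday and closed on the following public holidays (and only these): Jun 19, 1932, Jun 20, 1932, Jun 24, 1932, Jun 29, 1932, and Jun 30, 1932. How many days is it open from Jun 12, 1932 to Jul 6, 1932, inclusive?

14 business days

Jun 12, 1932 is a Sunday.
The range spans 25 days (inclusive of both endpoints).
25 = 7 × 3 + 4, so there are 3 full weeks plus 4 extra days.
Each full week contributes 5 weekdays (Mon–Fri): 3 × 5 = 15.
The 4 extra days are Sunday, Monday, Tuesday, Wednesday — 3 of them qualify.
Total: 15 + 3 = 18.
Holidays: Jun 19, 1932 (Sun); Jun 20, 1932 (Mon); Jun 24, 1932 (Fri); Jun 29, 1932 (Wed); Jun 30, 1932 (Thu).
4 of the 5 holidays fall on weekdays; the rest are weekends and were already excluded.
Business days: 18 − 4 = 14.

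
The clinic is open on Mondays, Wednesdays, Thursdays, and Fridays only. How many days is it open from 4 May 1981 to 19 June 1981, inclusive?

28

4 May 1981 is a Monday.
That's 47 days from start to end, counting both.
47 = 7 × 6 + 5, so there are 6 full weeks plus 5 extra days.
Each full week contributes 4 days from the set (Mon, Wed, Thu, Fri): 6 × 4 = 24.
The 5 extra days are Mon, Tue, Wed, Thu, Fri — 4 of them qualify.
Total: 24 + 4 = 28.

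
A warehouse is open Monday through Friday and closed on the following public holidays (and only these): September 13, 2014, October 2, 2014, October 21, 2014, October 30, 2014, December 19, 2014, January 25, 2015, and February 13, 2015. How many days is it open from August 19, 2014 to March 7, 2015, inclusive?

139

August 19, 2014 is a Tuesday.
That's 201 days from start to end, counting both.
201 = 7 × 28 + 5, so there are 28 full weeks plus 5 extra days.
Each full week contributes 5 weekdays (Mon–Fri): 28 × 5 = 140.
The 5 extra days are Tuesday, Wednesday, Thursday, Friday, Saturday — 4 of them qualify.
Total: 140 + 4 = 144.
Holidays: September 13, 2014 (Sat); October 2, 2014 (Thu); October 21, 2014 (Tue); October 30, 2014 (Thu); December 19, 2014 (Fri); January 25, 2015 (Sun); February 13, 2015 (Fri).
5 of the 7 holidays fall on weekdays; the rest are weekends and were already excluded.
Business days: 144 − 5 = 139.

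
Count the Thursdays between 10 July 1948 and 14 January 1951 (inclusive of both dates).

131

10 July 1948 is a Saturday.
The range spans 919 days (inclusive of both endpoints).
919 = 7 × 131 + 2, so there are 131 full weeks plus 2 extra days.
Each full week contributes one Thursday: 131 so far.
The 2 extra days are Saturday, Sunday — none qualify.
Total: 131 + 0 = 131.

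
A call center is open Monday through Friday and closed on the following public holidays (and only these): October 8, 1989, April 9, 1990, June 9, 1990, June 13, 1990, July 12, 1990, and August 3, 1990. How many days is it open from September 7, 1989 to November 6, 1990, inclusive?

300

September 7, 1989 is a Thursday.
The range spans 426 days (inclusive of both endpoints).
426 = 7 × 60 + 6, so there are 60 full weeks plus 6 extra days.
Each full week contributes 5 weekdays (Mon–Fri): 60 × 5 = 300.
The 6 extra days are Thu, Fri, Sat, Sun, Mon, Tue — 4 of them qualify.
Total: 300 + 4 = 304.
Holidays: October 8, 1989 (Sun); April 9, 1990 (Mon); June 9, 1990 (Sat); June 13, 1990 (Wed); July 12, 1990 (Thu); August 3, 1990 (Fri).
4 of the 6 holidays fall on weekdays; the rest are weekends and were already excluded.
Business days: 304 − 4 = 300.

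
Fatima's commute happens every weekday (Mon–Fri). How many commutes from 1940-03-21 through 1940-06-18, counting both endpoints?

1940-03-21 is a Thursday.
The range spans 90 days (inclusive of both endpoints).
90 = 7 × 12 + 6, so there are 12 full weeks plus 6 extra days.
Each full week contributes 5 weekdays (Mon–Fri): 12 × 5 = 60.
The 6 extra days are Thursday, Friday, Saturday, Sunday, Monday, Tuesday — 4 of them qualify.
Total: 60 + 4 = 64.

64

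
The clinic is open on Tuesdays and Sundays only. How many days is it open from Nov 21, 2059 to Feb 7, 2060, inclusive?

Nov 21, 2059 is a Friday.
The range spans 79 days (inclusive of both endpoints).
79 = 7 × 11 + 2, so there are 11 full weeks plus 2 extra days.
Each full week contributes 2 days from the set (Tue, Sun): 11 × 2 = 22.
The 2 extra days are Fri, Sat — none qualify.
Total: 22 + 0 = 22.

22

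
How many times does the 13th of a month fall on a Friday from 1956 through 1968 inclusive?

24

Friday-the-13ths by year:
1956: Jan, Apr, Jul
1957: Sep, Dec
1958: Jun
1959: Feb, Mar, Nov
1960: May
1961: Jan, Oct
1962: Apr, Jul
1963: Sep, Dec
1964: Mar, Nov
1965: Aug
1966: May
1967: Jan, Oct
1968: Sep, Dec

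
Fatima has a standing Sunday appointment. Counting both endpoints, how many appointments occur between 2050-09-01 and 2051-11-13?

63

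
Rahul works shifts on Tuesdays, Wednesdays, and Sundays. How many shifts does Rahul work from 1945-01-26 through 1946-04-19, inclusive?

1945-01-26 is a Friday.
The range spans 449 days (inclusive of both endpoints).
449 = 7 × 64 + 1, so there are 64 full weeks plus 1 extra day.
Each full week contributes 3 days from the set (Tue, Wed, Sun): 64 × 3 = 192.
The 1 extra day is Friday — none qualify.
Total: 192 + 0 = 192.

192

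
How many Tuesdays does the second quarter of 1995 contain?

Apr 1, 1995 is a Saturday.
From Apr 1, 1995 to Jun 30, 1995 is 91 days inclusive.
91 = 7 × 13, so the span is exactly 13 full weeks.
Each full week contributes one Tuesday: 13 so far.

13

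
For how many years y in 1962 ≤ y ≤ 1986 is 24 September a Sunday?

3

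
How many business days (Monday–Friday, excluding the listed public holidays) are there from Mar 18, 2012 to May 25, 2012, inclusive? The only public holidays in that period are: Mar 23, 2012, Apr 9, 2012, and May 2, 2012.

47 business days

Mar 18, 2012 is a Sunday.
From Mar 18, 2012 to May 25, 2012 is 69 days inclusive.
69 = 7 × 9 + 6, so there are 9 full weeks plus 6 extra days.
Each full week contributes 5 weekdays (Mon–Fri): 9 × 5 = 45.
The 6 extra days are Sun, Mon, Tue, Wed, Thu, Fri — 5 of them qualify.
Total: 45 + 5 = 50.
Holidays: Mar 23, 2012 (Fri); Apr 9, 2012 (Mon); May 2, 2012 (Wed).
All 3 holidays fall on weekdays, so subtract 3.
Business days: 50 − 3 = 47.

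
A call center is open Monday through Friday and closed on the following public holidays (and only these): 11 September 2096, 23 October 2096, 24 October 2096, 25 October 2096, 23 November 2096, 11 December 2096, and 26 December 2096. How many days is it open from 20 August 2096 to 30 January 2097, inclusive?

111 business days

20 August 2096 is a Monday.
That's 164 days from start to end, counting both.
164 = 7 × 23 + 3, so there are 23 full weeks plus 3 extra days.
Each full week contributes 5 weekdays (Mon–Fri): 23 × 5 = 115.
The 3 extra days are Monday, Tuesday, Wednesday — 3 of them qualify.
Total: 115 + 3 = 118.
Holidays: 11 September 2096 (Tue); 23 October 2096 (Tue); 24 October 2096 (Wed); 25 October 2096 (Thu); 23 November 2096 (Fri); 11 December 2096 (Tue); 26 December 2096 (Wed).
All 7 holidays fall on weekdays, so subtract 7.
Business days: 118 − 7 = 111.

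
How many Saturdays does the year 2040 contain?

52

2040-01-01 is a Sunday.
The range spans 366 days (inclusive of both endpoints).
366 = 7 × 52 + 2, so there are 52 full weeks plus 2 extra days.
Each full week contributes one Saturday: 52 so far.
The 2 extra days are Sun, Mon — none qualify.
Total: 52 + 0 = 52.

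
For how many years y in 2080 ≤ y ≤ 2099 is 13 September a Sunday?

Day of week of September 13 in each year:
2080: Fri, 2081: Sat, 2082: Sun ✓, 2083: Mon, 2084: Wed, 2085: Thu, 2086: Fri, 2087: Sat, 2088: Mon, 2089: Tue, 2090: Wed, 2091: Thu, 2092: Sat, 2093: Sun ✓, 2094: Mon, 2095: Tue, 2096: Thu, 2097: Fri, 2098: Sat, 2099: Sun ✓
Sundays: 2082, 2093, 2099.

3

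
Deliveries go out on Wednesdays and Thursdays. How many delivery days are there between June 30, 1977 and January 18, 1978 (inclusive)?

58

June 30, 1977 is a Thursday.
That's 203 days from start to end, counting both.
203 = 7 × 29, so the span is exactly 29 full weeks.
Each full week contributes 2 days from the set (Wed, Thu): 29 × 2 = 58.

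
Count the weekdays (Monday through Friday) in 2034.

Jan 1, 2034 is a Sunday.
From Jan 1, 2034 to Dec 31, 2034 is 365 days inclusive.
365 = 7 × 52 + 1, so there are 52 full weeks plus 1 extra day.
Each full week contributes 5 weekdays (Mon–Fri): 52 × 5 = 260.
The 1 extra day is Sunday — none qualify.
Total: 260 + 0 = 260.

260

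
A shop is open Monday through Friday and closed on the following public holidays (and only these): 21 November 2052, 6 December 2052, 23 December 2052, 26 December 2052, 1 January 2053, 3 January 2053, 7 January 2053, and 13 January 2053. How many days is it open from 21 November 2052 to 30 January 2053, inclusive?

21 November 2052 is a Thursday.
That's 71 days from start to end, counting both.
71 = 7 × 10 + 1, so there are 10 full weeks plus 1 extra day.
Each full week contributes 5 weekdays (Mon–Fri): 10 × 5 = 50.
The 1 extra day is Thu — 1 of them qualifies.
Total: 50 + 1 = 51.
Holidays: 21 November 2052 (Thu); 6 December 2052 (Fri); 23 December 2052 (Mon); 26 December 2052 (Thu); 1 January 2053 (Wed); 3 January 2053 (Fri); 7 January 2053 (Tue); 13 January 2053 (Mon).
All 8 holidays fall on weekdays, so subtract 8.
Business days: 51 − 8 = 43.

43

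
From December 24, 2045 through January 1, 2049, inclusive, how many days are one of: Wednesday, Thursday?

December 24, 2045 is a Sunday.
From December 24, 2045 to January 1, 2049 is 1105 days inclusive.
1105 = 7 × 157 + 6, so there are 157 full weeks plus 6 extra days.
Each full week contributes 2 days from the set (Wed, Thu): 157 × 2 = 314.
The 6 extra days are Sunday, Monday, Tuesday, Wednesday, Thursday, Friday — 2 of them qualify.
Total: 314 + 2 = 316.

316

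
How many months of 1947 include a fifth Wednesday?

A month has five Wednesdays exactly when Wednesday falls within its first (length − 28) days.
Jan: 31 days, starts Wed → 5 of Wed, Thu, Fri ✓
Feb: 28 days, starts Sat → 5 of (none)
Mar: 31 days, starts Sat → 5 of Sat, Sun, Mon
Apr: 30 days, starts Tue → 5 of Tue, Wed ✓
May: 31 days, starts Thu → 5 of Thu, Fri, Sat
Jun: 30 days, starts Sun → 5 of Sun, Mon
Jul: 31 days, starts Tue → 5 of Tue, Wed, Thu ✓
Aug: 31 days, starts Fri → 5 of Fri, Sat, Sun
Sep: 30 days, starts Mon → 5 of Mon, Tue
Oct: 31 days, starts Wed → 5 of Wed, Thu, Fri ✓
Nov: 30 days, starts Sat → 5 of Sat, Sun
Dec: 31 days, starts Mon → 5 of Mon, Tue, Wed ✓
Months with five Wednesdays: Jan, Apr, Jul, Oct, Dec.

5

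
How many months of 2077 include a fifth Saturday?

4

A month has five Saturdays exactly when Saturday falls within its first (length − 28) days.
Jan: 31 days, starts Fri → 5 of Fri, Sat, Sun ✓
Feb: 28 days, starts Mon → 5 of (none)
Mar: 31 days, starts Mon → 5 of Mon, Tue, Wed
Apr: 30 days, starts Thu → 5 of Thu, Fri
May: 31 days, starts Sat → 5 of Sat, Sun, Mon ✓
Jun: 30 days, starts Tue → 5 of Tue, Wed
Jul: 31 days, starts Thu → 5 of Thu, Fri, Sat ✓
Aug: 31 days, starts Sun → 5 of Sun, Mon, Tue
Sep: 30 days, starts Wed → 5 of Wed, Thu
Oct: 31 days, starts Fri → 5 of Fri, Sat, Sun ✓
Nov: 30 days, starts Mon → 5 of Mon, Tue
Dec: 31 days, starts Wed → 5 of Wed, Thu, Fri
Months with five Saturdays: Jan, May, Jul, Oct.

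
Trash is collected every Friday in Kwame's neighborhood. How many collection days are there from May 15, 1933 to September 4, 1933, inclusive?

May 15, 1933 is a Monday.
The range spans 113 days (inclusive of both endpoints).
113 = 7 × 16 + 1, so there are 16 full weeks plus 1 extra day.
Each full week contributes one Friday: 16 so far.
The 1 extra day is Monday — none qualify.
Total: 16 + 0 = 16.

16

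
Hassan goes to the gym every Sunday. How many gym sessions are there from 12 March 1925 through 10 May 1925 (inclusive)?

9

12 March 1925 is a Thursday.
From 12 March 1925 to 10 May 1925 is 60 days inclusive.
60 = 7 × 8 + 4, so there are 8 full weeks plus 4 extra days.
Each full week contributes one Sunday: 8 so far.
The 4 extra days are Thu, Fri, Sat, Sun — 1 of them qualifies.
Total: 8 + 1 = 9.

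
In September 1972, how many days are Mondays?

4

1972-09-01 is a Friday.
From 1972-09-01 to 1972-09-30 is 30 days inclusive.
30 = 7 × 4 + 2, so there are 4 full weeks plus 2 extra days.
Each full week contributes one Monday: 4 so far.
The 2 extra days are Fri, Sat — none qualify.
Total: 4 + 0 = 4.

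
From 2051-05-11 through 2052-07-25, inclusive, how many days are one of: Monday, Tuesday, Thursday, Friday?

253

2051-05-11 is a Thursday.
The range spans 442 days (inclusive of both endpoints).
442 = 7 × 63 + 1, so there are 63 full weeks plus 1 extra day.
Each full week contributes 4 days from the set (Mon, Tue, Thu, Fri): 63 × 4 = 252.
The 1 extra day is Thu — 1 of them qualifies.
Total: 252 + 1 = 253.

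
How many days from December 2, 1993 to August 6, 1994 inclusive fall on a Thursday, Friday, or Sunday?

107

December 2, 1993 is a Thursday.
From December 2, 1993 to August 6, 1994 is 248 days inclusive.
248 = 7 × 35 + 3, so there are 35 full weeks plus 3 extra days.
Each full week contributes 3 days from the set (Thu, Fri, Sun): 35 × 3 = 105.
The 3 extra days are Thu, Fri, Sat — 2 of them qualify.
Total: 105 + 2 = 107.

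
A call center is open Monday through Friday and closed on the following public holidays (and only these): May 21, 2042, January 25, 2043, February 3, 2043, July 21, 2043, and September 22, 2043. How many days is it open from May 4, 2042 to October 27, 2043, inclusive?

May 4, 2042 is a Sunday.
The range spans 542 days (inclusive of both endpoints).
542 = 7 × 77 + 3, so there are 77 full weeks plus 3 extra days.
Each full week contributes 5 weekdays (Mon–Fri): 77 × 5 = 385.
The 3 extra days are Sunday, Monday, Tuesday — 2 of them qualify.
Total: 385 + 2 = 387.
Holidays: May 21, 2042 (Wed); January 25, 2043 (Sun); February 3, 2043 (Tue); July 21, 2043 (Tue); September 22, 2043 (Tue).
4 of the 5 holidays fall on weekdays; the rest are weekends and were already excluded.
Business days: 387 − 4 = 383.

383 working days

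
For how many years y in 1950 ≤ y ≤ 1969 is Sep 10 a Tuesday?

Day of week of September 10 in each year:
1950: Sun, 1951: Mon, 1952: Wed, 1953: Thu, 1954: Fri, 1955: Sat, 1956: Mon, 1957: Tue ✓, 1958: Wed, 1959: Thu, 1960: Sat, 1961: Sun, 1962: Mon, 1963: Tue ✓, 1964: Thu, 1965: Fri, 1966: Sat, 1967: Sun, 1968: Tue ✓, 1969: Wed
Tuesdays: 1957, 1963, 1968.

3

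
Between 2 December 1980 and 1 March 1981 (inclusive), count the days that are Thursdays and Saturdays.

26

2 December 1980 is a Tuesday.
That's 90 days from start to end, counting both.
90 = 7 × 12 + 6, so there are 12 full weeks plus 6 extra days.
Each full week contributes 2 days from the set (Thu, Sat): 12 × 2 = 24.
The 6 extra days are Tuesday, Wednesday, Thursday, Friday, Saturday, Sunday — 2 of them qualify.
Total: 24 + 2 = 26.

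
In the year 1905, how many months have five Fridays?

4

A month has five Fridays exactly when Friday falls within its first (length − 28) days.
Jan: 31 days, starts Sun → 5 of Sun, Mon, Tue
Feb: 28 days, starts Wed → 5 of (none)
Mar: 31 days, starts Wed → 5 of Wed, Thu, Fri ✓
Apr: 30 days, starts Sat → 5 of Sat, Sun
May: 31 days, starts Mon → 5 of Mon, Tue, Wed
Jun: 30 days, starts Thu → 5 of Thu, Fri ✓
Jul: 31 days, starts Sat → 5 of Sat, Sun, Mon
Aug: 31 days, starts Tue → 5 of Tue, Wed, Thu
Sep: 30 days, starts Fri → 5 of Fri, Sat ✓
Oct: 31 days, starts Sun → 5 of Sun, Mon, Tue
Nov: 30 days, starts Wed → 5 of Wed, Thu
Dec: 31 days, starts Fri → 5 of Fri, Sat, Sun ✓
Months with five Fridays: Mar, Jun, Sep, Dec.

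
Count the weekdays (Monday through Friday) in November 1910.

1910-11-01 is a Tuesday.
From 1910-11-01 to 1910-11-30 is 30 days inclusive.
30 = 7 × 4 + 2, so there are 4 full weeks plus 2 extra days.
Each full week contributes 5 weekdays (Mon–Fri): 4 × 5 = 20.
The 2 extra days are Tuesday, Wednesday — 2 of them qualify.
Total: 20 + 2 = 22.

22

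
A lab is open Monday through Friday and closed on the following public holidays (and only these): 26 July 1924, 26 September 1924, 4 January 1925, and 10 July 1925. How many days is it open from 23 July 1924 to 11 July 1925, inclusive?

251 business days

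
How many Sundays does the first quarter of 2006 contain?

13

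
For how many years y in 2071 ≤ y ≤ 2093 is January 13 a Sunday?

3

Day of week of January 13 in each year:
2071: Tue, 2072: Wed, 2073: Fri, 2074: Sat, 2075: Sun ✓, 2076: Mon, 2077: Wed, 2078: Thu, 2079: Fri, 2080: Sat, 2081: Mon, 2082: Tue, 2083: Wed, 2084: Thu, 2085: Sat, 2086: Sun ✓, 2087: Mon, 2088: Tue, 2089: Thu, 2090: Fri, 2091: Sat, 2092: Sun ✓, 2093: Tue
Sundays: 2075, 2086, 2092.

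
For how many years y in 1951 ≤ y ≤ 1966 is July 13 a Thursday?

1

Day of week of July 13 in each year:
1951: Fri, 1952: Sun, 1953: Mon, 1954: Tue, 1955: Wed, 1956: Fri, 1957: Sat, 1958: Sun, 1959: Mon, 1960: Wed, 1961: Thu ✓, 1962: Fri, 1963: Sat, 1964: Mon, 1965: Tue, 1966: Wed
Thursdays: 1961.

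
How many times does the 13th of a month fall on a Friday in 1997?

1

The 13th falls on a Friday when the month's 13th has weekday Fri.
Jan 13 is Mon; Feb 13 is Thu; Mar 13 is Thu; Apr 13 is Sun; May 13 is Tue; Jun 13 is Fri ✓; Jul 13 is Sun; Aug 13 is Wed; Sep 13 is Sat; Oct 13 is Mon; Nov 13 is Thu; Dec 13 is Sat.
Friday the 13ths: Jun.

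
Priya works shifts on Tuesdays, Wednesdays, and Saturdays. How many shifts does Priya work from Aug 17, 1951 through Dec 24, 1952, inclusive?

Aug 17, 1951 is a Friday.
From Aug 17, 1951 to Dec 24, 1952 is 496 days inclusive.
496 = 7 × 70 + 6, so there are 70 full weeks plus 6 extra days.
Each full week contributes 3 days from the set (Tue, Wed, Sat): 70 × 3 = 210.
The 6 extra days are Fri, Sat, Sun, Mon, Tue, Wed — 3 of them qualify.
Total: 210 + 3 = 213.

213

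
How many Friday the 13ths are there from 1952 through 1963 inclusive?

Friday-the-13ths by year:
1952: Jun
1953: Feb, Mar, Nov
1954: Aug
1955: May
1956: Jan, Apr, Jul
1957: Sep, Dec
1958: Jun
1959: Feb, Mar, Nov
1960: May
1961: Jan, Oct
1962: Apr, Jul
1963: Sep, Dec

22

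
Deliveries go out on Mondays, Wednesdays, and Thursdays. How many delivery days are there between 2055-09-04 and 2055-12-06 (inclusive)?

40

2055-09-04 is a Saturday.
From 2055-09-04 to 2055-12-06 is 94 days inclusive.
94 = 7 × 13 + 3, so there are 13 full weeks plus 3 extra days.
Each full week contributes 3 days from the set (Mon, Wed, Thu): 13 × 3 = 39.
The 3 extra days are Sat, Sun, Mon — 1 of them qualifies.
Total: 39 + 1 = 40.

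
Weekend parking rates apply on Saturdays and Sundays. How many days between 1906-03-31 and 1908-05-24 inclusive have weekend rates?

226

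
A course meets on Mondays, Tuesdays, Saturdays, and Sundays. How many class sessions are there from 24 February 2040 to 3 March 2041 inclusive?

24 February 2040 is a Friday.
The range spans 374 days (inclusive of both endpoints).
374 = 7 × 53 + 3, so there are 53 full weeks plus 3 extra days.
Each full week contributes 4 days from the set (Mon, Tue, Sat, Sun): 53 × 4 = 212.
The 3 extra days are Friday, Saturday, Sunday — 2 of them qualify.
Total: 212 + 2 = 214.

214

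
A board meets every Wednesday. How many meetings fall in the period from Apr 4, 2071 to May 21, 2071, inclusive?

7

Apr 4, 2071 is a Saturday.
That's 48 days from start to end, counting both.
48 = 7 × 6 + 6, so there are 6 full weeks plus 6 extra days.
Each full week contributes one Wednesday: 6 so far.
The 6 extra days are Saturday, Sunday, Monday, Tuesday, Wednesday, Thursday — 1 of them qualifies.
Total: 6 + 1 = 7.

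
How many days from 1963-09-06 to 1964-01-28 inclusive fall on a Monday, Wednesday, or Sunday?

1963-09-06 is a Friday.
From 1963-09-06 to 1964-01-28 is 145 days inclusive.
145 = 7 × 20 + 5, so there are 20 full weeks plus 5 extra days.
Each full week contributes 3 days from the set (Mon, Wed, Sun): 20 × 3 = 60.
The 5 extra days are Friday, Saturday, Sunday, Monday, Tuesday — 2 of them qualify.
Total: 60 + 2 = 62.

62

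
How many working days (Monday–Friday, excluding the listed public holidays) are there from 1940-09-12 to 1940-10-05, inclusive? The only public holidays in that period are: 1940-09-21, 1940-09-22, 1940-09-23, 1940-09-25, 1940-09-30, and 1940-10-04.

13 working days

1940-09-12 is a Thursday.
That's 24 days from start to end, counting both.
24 = 7 × 3 + 3, so there are 3 full weeks plus 3 extra days.
Each full week contributes 5 weekdays (Mon–Fri): 3 × 5 = 15.
The 3 extra days are Thursday, Friday, Saturday — 2 of them qualify.
Total: 15 + 2 = 17.
Holidays: 1940-09-21 (Sat); 1940-09-22 (Sun); 1940-09-23 (Mon); 1940-09-25 (Wed); 1940-09-30 (Mon); 1940-10-04 (Fri).
4 of the 6 holidays fall on weekdays; the rest are weekends and were already excluded.
Business days: 17 − 4 = 13.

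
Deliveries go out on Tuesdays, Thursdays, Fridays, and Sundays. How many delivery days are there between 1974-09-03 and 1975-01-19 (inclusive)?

80

1974-09-03 is a Tuesday.
That's 139 days from start to end, counting both.
139 = 7 × 19 + 6, so there are 19 full weeks plus 6 extra days.
Each full week contributes 4 days from the set (Tue, Thu, Fri, Sun): 19 × 4 = 76.
The 6 extra days are Tue, Wed, Thu, Fri, Sat, Sun — 4 of them qualify.
Total: 76 + 4 = 80.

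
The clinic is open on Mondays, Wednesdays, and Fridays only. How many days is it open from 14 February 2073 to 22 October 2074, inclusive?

264

14 February 2073 is a Tuesday.
The range spans 616 days (inclusive of both endpoints).
616 = 7 × 88, so the span is exactly 88 full weeks.
Each full week contributes 3 days from the set (Mon, Wed, Fri): 88 × 3 = 264.
Total: 264.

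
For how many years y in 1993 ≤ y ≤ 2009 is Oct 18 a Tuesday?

Day of week of October 18 in each year:
1993: Mon, 1994: Tue ✓, 1995: Wed, 1996: Fri, 1997: Sat, 1998: Sun, 1999: Mon, 2000: Wed, 2001: Thu, 2002: Fri, 2003: Sat, 2004: Mon, 2005: Tue ✓, 2006: Wed, 2007: Thu, 2008: Sat, 2009: Sun
Tuesdays: 1994, 2005.

2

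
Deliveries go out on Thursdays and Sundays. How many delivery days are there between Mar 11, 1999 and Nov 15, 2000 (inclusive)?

Mar 11, 1999 is a Thursday.
That's 616 days from start to end, counting both.
616 = 7 × 88, so the span is exactly 88 full weeks.
Each full week contributes 2 days from the set (Thu, Sun): 88 × 2 = 176.

176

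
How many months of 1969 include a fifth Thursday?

A month has five Thursdays exactly when Thursday falls within its first (length − 28) days.
Jan: 31 days, starts Wed → 5 of Wed, Thu, Fri ✓
Feb: 28 days, starts Sat → 5 of (none)
Mar: 31 days, starts Sat → 5 of Sat, Sun, Mon
Apr: 30 days, starts Tue → 5 of Tue, Wed
May: 31 days, starts Thu → 5 of Thu, Fri, Sat ✓
Jun: 30 days, starts Sun → 5 of Sun, Mon
Jul: 31 days, starts Tue → 5 of Tue, Wed, Thu ✓
Aug: 31 days, starts Fri → 5 of Fri, Sat, Sun
Sep: 30 days, starts Mon → 5 of Mon, Tue
Oct: 31 days, starts Wed → 5 of Wed, Thu, Fri ✓
Nov: 30 days, starts Sat → 5 of Sat, Sun
Dec: 31 days, starts Mon → 5 of Mon, Tue, Wed
Months with five Thursdays: Jan, May, Jul, Oct.

4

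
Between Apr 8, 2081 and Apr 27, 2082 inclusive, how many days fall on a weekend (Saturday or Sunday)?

Apr 8, 2081 is a Tuesday.
From Apr 8, 2081 to Apr 27, 2082 is 385 days inclusive.
385 = 7 × 55, so the span is exactly 55 full weeks.
Each full week contributes 2 weekend days (Sat, Sun): 55 × 2 = 110.

110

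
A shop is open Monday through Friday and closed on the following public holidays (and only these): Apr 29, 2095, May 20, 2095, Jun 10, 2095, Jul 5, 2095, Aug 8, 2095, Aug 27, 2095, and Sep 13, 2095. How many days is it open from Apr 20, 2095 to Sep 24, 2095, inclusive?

Apr 20, 2095 is a Wednesday.
That's 158 days from start to end, counting both.
158 = 7 × 22 + 4, so there are 22 full weeks plus 4 extra days.
Each full week contributes 5 weekdays (Mon–Fri): 22 × 5 = 110.
The 4 extra days are Wed, Thu, Fri, Sat — 3 of them qualify.
Total: 110 + 3 = 113.
Holidays: Apr 29, 2095 (Fri); May 20, 2095 (Fri); Jun 10, 2095 (Fri); Jul 5, 2095 (Tue); Aug 8, 2095 (Mon); Aug 27, 2095 (Sat); Sep 13, 2095 (Tue).
6 of the 7 holidays fall on weekdays; the rest are weekends and were already excluded.
Business days: 113 − 6 = 107.

107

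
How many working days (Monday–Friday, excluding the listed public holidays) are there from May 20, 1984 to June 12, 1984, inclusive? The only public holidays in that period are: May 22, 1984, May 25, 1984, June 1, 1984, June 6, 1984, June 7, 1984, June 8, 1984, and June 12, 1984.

10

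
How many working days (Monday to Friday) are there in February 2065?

20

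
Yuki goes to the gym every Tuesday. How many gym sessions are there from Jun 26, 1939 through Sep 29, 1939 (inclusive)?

Jun 26, 1939 is a Monday.
The range spans 96 days (inclusive of both endpoints).
96 = 7 × 13 + 5, so there are 13 full weeks plus 5 extra days.
Each full week contributes one Tuesday: 13 so far.
The 5 extra days are Mon, Tue, Wed, Thu, Fri — 1 of them qualifies.
Total: 13 + 1 = 14.

14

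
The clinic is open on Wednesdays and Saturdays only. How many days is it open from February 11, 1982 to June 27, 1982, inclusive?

39

February 11, 1982 is a Thursday.
From February 11, 1982 to June 27, 1982 is 137 days inclusive.
137 = 7 × 19 + 4, so there are 19 full weeks plus 4 extra days.
Each full week contributes 2 days from the set (Wed, Sat): 19 × 2 = 38.
The 4 extra days are Thu, Fri, Sat, Sun — 1 of them qualifies.
Total: 38 + 1 = 39.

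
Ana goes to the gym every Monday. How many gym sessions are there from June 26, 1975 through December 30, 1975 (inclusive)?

June 26, 1975 is a Thursday.
From June 26, 1975 to December 30, 1975 is 188 days inclusive.
188 = 7 × 26 + 6, so there are 26 full weeks plus 6 extra days.
Each full week contributes one Monday: 26 so far.
The 6 extra days are Thursday, Friday, Saturday, Sunday, Monday, Tuesday — 1 of them qualifies.
Total: 26 + 1 = 27.

27 Mondays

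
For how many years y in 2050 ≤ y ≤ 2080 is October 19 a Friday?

Day of week of October 19 in each year:
2050: Wed, 2051: Thu, 2052: Sat, 2053: Sun, 2054: Mon, 2055: Tue, 2056: Thu, 2057: Fri ✓, 2058: Sat, 2059: Sun, 2060: Tue, 2061: Wed, 2062: Thu, 2063: Fri ✓, 2064: Sun, 2065: Mon, 2066: Tue, 2067: Wed, 2068: Fri ✓, 2069: Sat, 2070: Sun, 2071: Mon, 2072: Wed, 2073: Thu, 2074: Fri ✓, 2075: Sat, 2076: Mon, 2077: Tue, 2078: Wed, 2079: Thu, 2080: Sat
Fridays: 2057, 2063, 2068, 2074.

4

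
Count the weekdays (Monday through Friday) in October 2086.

October 1, 2086 is a Tuesday.
From October 1, 2086 to October 31, 2086 is 31 days inclusive.
31 = 7 × 4 + 3, so there are 4 full weeks plus 3 extra days.
Each full week contributes 5 weekdays (Mon–Fri): 4 × 5 = 20.
The 3 extra days are Tuesday, Wednesday, Thursday — 3 of them qualify.
Total: 20 + 3 = 23.

23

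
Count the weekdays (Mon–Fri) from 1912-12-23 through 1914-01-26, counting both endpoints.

286

1912-12-23 is a Monday.
The range spans 400 days (inclusive of both endpoints).
400 = 7 × 57 + 1, so there are 57 full weeks plus 1 extra day.
Each full week contributes 5 weekdays (Mon–Fri): 57 × 5 = 285.
The 1 extra day is Mon — 1 of them qualifies.
Total: 285 + 1 = 286.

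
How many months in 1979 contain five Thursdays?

4

A month has five Thursdays exactly when Thursday falls within its first (length − 28) days.
Jan: 31 days, starts Mon → 5 of Mon, Tue, Wed
Feb: 28 days, starts Thu → 5 of (none)
Mar: 31 days, starts Thu → 5 of Thu, Fri, Sat ✓
Apr: 30 days, starts Sun → 5 of Sun, Mon
May: 31 days, starts Tue → 5 of Tue, Wed, Thu ✓
Jun: 30 days, starts Fri → 5 of Fri, Sat
Jul: 31 days, starts Sun → 5 of Sun, Mon, Tue
Aug: 31 days, starts Wed → 5 of Wed, Thu, Fri ✓
Sep: 30 days, starts Sat → 5 of Sat, Sun
Oct: 31 days, starts Mon → 5 of Mon, Tue, Wed
Nov: 30 days, starts Thu → 5 of Thu, Fri ✓
Dec: 31 days, starts Sat → 5 of Sat, Sun, Mon
Months with five Thursdays: Mar, May, Aug, Nov.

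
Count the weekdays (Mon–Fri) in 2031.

261

Jan 1, 2031 is a Wednesday.
That's 365 days from start to end, counting both.
365 = 7 × 52 + 1, so there are 52 full weeks plus 1 extra day.
Each full week contributes 5 weekdays (Mon–Fri): 52 × 5 = 260.
The 1 extra day is Wed — 1 of them qualifies.
Total: 260 + 1 = 261.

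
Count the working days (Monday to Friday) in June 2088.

22

1 June 2088 is a Tuesday.
That's 30 days from start to end, counting both.
30 = 7 × 4 + 2, so there are 4 full weeks plus 2 extra days.
Each full week contributes 5 weekdays (Mon–Fri): 4 × 5 = 20.
The 2 extra days are Tuesday, Wednesday — 2 of them qualify.
Total: 20 + 2 = 22.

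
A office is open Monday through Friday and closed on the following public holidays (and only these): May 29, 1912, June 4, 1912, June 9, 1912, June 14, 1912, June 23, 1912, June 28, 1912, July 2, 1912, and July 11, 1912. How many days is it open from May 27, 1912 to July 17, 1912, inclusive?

32

May 27, 1912 is a Monday.
That's 52 days from start to end, counting both.
52 = 7 × 7 + 3, so there are 7 full weeks plus 3 extra days.
Each full week contributes 5 weekdays (Mon–Fri): 7 × 5 = 35.
The 3 extra days are Mon, Tue, Wed — 3 of them qualify.
Total: 35 + 3 = 38.
Holidays: May 29, 1912 (Wed); June 4, 1912 (Tue); June 9, 1912 (Sun); June 14, 1912 (Fri); June 23, 1912 (Sun); June 28, 1912 (Fri); July 2, 1912 (Tue); July 11, 1912 (Thu).
6 of the 8 holidays fall on weekdays; the rest are weekends and were already excluded.
Business days: 38 − 6 = 32.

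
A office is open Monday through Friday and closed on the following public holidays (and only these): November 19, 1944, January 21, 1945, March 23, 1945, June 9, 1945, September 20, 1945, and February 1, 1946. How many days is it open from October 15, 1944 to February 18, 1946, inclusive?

348 working days

October 15, 1944 is a Sunday.
From October 15, 1944 to February 18, 1946 is 492 days inclusive.
492 = 7 × 70 + 2, so there are 70 full weeks plus 2 extra days.
Each full week contributes 5 weekdays (Mon–Fri): 70 × 5 = 350.
The 2 extra days are Sun, Mon — 1 of them qualifies.
Total: 350 + 1 = 351.
Holidays: November 19, 1944 (Sun); January 21, 1945 (Sun); March 23, 1945 (Fri); June 9, 1945 (Sat); September 20, 1945 (Thu); February 1, 1946 (Fri).
3 of the 6 holidays fall on weekdays; the rest are weekends and were already excluded.
Business days: 351 − 3 = 348.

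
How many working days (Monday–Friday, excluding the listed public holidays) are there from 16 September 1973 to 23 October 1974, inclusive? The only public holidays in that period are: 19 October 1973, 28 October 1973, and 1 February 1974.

16 September 1973 is a Sunday.
The range spans 403 days (inclusive of both endpoints).
403 = 7 × 57 + 4, so there are 57 full weeks plus 4 extra days.
Each full week contributes 5 weekdays (Mon–Fri): 57 × 5 = 285.
The 4 extra days are Sunday, Monday, Tuesday, Wednesday — 3 of them qualify.
Total: 285 + 3 = 288.
Holidays: 19 October 1973 (Fri); 28 October 1973 (Sun); 1 February 1974 (Fri).
2 of the 3 holidays fall on weekdays; the rest are weekends and were already excluded.
Business days: 288 − 2 = 286.

286 working days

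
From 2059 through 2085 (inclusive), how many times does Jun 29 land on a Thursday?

Day of week of June 29 in each year:
2059: Sun, 2060: Tue, 2061: Wed, 2062: Thu ✓, 2063: Fri, 2064: Sun, 2065: Mon, 2066: Tue, 2067: Wed, 2068: Fri, 2069: Sat, 2070: Sun, 2071: Mon, 2072: Wed, 2073: Thu ✓, 2074: Fri, 2075: Sat, 2076: Mon, 2077: Tue, 2078: Wed, 2079: Thu ✓, 2080: Sat, 2081: Sun, 2082: Mon, 2083: Tue, 2084: Thu ✓, 2085: Fri
Thursdays: 2062, 2073, 2079, 2084.

4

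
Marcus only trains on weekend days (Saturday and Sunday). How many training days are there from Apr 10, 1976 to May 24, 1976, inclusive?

Apr 10, 1976 is a Saturday.
That's 45 days from start to end, counting both.
45 = 7 × 6 + 3, so there are 6 full weeks plus 3 extra days.
Each full week contributes 2 weekend days (Sat, Sun): 6 × 2 = 12.
The 3 extra days are Sat, Sun, Mon — 2 of them qualify.
Total: 12 + 2 = 14.

14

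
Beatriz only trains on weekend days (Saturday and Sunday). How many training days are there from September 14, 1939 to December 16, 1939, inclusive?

September 14, 1939 is a Thursday.
From September 14, 1939 to December 16, 1939 is 94 days inclusive.
94 = 7 × 13 + 3, so there are 13 full weeks plus 3 extra days.
Each full week contributes 2 weekend days (Sat, Sun): 13 × 2 = 26.
The 3 extra days are Thu, Fri, Sat — 1 of them qualifies.
Total: 26 + 1 = 27.

27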